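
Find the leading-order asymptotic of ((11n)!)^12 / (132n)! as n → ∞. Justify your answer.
((11n)!)^12/(132n)! ~ ((2π·11n)^(11/2) / sqrt(12)) · 12^(−12·11n)  →  0

Write N = 11n. Stirling: N! ~ sqrt(2π N)(N/e)^N and (12N)! ~ sqrt(2π·12N)·(12N/e)^(12N).
  (N!)^12/(12N)! ~ (2π N)^(12/2) (N/e)^(12N) / [sqrt(2π·12N) (12N/e)^(12N)]
     = (2π N)^(12/2) / sqrt(2π·12N) · (N/(12N))^(12N)
     = (2π N)^((12−1)/2) / sqrt(12) · 12^(−12N).
Since 12^12 > 1, the factor 12^(−12N) decays exponentially, so the ratio → 0. Substituting N = 11n gives the stated form.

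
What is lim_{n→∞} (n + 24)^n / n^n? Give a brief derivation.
lim = e^24

Rewrite as (1 + 24/n)^(n). By the standard limit (1 + x/n)^n → e^x, we have (1 + 24/n)^n → e^24, and raising to the 1st power gives e^24.
More precisely, ln[(1 + 24/n)^(n)] = n · ln(1 + 24/n) = n · (24/n + O(1/n^2)) = 24 + O(1/n) → 24.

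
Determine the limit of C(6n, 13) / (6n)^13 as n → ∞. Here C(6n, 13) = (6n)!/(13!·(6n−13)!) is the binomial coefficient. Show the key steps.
lim = 1/13! = 1/6227020800

With N = 6n → ∞: C(N, 13) / N^13 = [N(N−1)…(N−12)] / (13! · N^13) = (1/13!) · 1 · (1 − 1/(6n)) · … · (1 − 12/(6n)). Each factor → 1 as N → ∞, so the limit is 1/13! = 1/6227020800.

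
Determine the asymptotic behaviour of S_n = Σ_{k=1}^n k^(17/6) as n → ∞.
S_n ~ (6/23) · n^(23/6)

Integral comparison: Σ_{k=1}^n k^(17/6) = ∫_0^n x^(17/6) dx + O(n^(17/6)). The integral is n^(1 + 17/6) / (1 + 17/6) = n^((17+6)/6) / ((17+6)/6) = (6/23) · n^(23/6).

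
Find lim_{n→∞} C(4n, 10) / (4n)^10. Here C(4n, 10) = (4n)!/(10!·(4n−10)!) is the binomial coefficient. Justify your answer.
lim = 1/10! = 1/3628800

With N = 4n → ∞: C(N, 10) / N^10 = [N(N−1)…(N−9)] / (10! · N^10) = (1/10!) · 1 · (1 − 1/(4n)) · … · (1 − 9/(4n)). Each factor → 1 as N → ∞, so the limit is 1/10! = 1/3628800.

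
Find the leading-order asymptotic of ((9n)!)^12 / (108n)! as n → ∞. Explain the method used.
((9n)!)^12/(108n)! ~ ((2π·9n)^(11/2) / sqrt(12)) · 12^(−12·9n)  →  0

Write N = 9n. Stirling: N! ~ sqrt(2π N)(N/e)^N and (12N)! ~ sqrt(2π·12N)·(12N/e)^(12N).
  (N!)^12/(12N)! ~ (2π N)^(12/2) (N/e)^(12N) / [sqrt(2π·12N) (12N/e)^(12N)]
     = (2π N)^(12/2) / sqrt(2π·12N) · (N/(12N))^(12N)
     = (2π N)^((12−1)/2) / sqrt(12) · 12^(−12N).
Since 12^12 > 1, the factor 12^(−12N) decays exponentially, so the ratio → 0. Substituting N = 9n gives the stated form.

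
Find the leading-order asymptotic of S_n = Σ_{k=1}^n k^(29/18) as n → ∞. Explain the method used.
S_n ~ (18/47) · n^(47/18)

Integral comparison: Σ_{k=1}^n k^(29/18) = ∫_0^n x^(29/18) dx + O(n^(29/18)). The integral is n^(1 + 29/18) / (1 + 29/18) = n^((29+18)/18) / ((29+18)/18) = (18/47) · n^(47/18).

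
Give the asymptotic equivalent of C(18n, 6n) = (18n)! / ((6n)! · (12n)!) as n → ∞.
C(18n, 6n) ~ (27/4)^(6n) · sqrt(3/(4π·6n))

Write N = 6n. Apply Stirling to each factorial:
  (3N)! ~ sqrt(2π·3N) · (3N/e)^(3N),
  N! ~ sqrt(2π N) · (N/e)^N,
  (2N)! ~ sqrt(2π·2N) · (2N/e)^(2N).
The exponential factors combine to (3N)^(3N) / (N^N · (2N)^(2N)) = 3^(3N)/2^(2N) = (3^3/2^2)^N = (27/4)^N.
The square-root prefactors combine to sqrt(2π·3N) / (sqrt(2π N)·sqrt(2π·2N)) = sqrt(3 / (2π·2·N)) = sqrt(3/(4π·6n)).
Substituting N = 6n: C(18n, 6n) ~ (27/4)^(6n) · sqrt(3/(4π·6n)).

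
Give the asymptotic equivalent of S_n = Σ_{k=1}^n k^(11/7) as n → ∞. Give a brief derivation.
S_n ~ (7/18) · n^(18/7)

Integral comparison: Σ_{k=1}^n k^(11/7) = ∫_0^n x^(11/7) dx + O(n^(11/7)). The integral is n^(1 + 11/7) / (1 + 11/7) = n^((11+7)/7) / ((11+7)/7) = (7/18) · n^(18/7).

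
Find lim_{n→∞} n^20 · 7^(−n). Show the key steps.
lim = 0

Exponentials with base > 1 dominate every fixed polynomial: for any fixed c, n^c / 7^n → 0 as n → ∞ (e.g. by the ratio test, or by writing 7^n = e^(n ln 7) and noting e^(n ln 7) / n^c → ∞). Hence n^20 · 7^(−n) = n^20 / 7^n → 0.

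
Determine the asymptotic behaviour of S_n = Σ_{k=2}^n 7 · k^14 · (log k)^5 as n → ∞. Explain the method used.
S_n ~ 7 · n^15 · (log n)^5 / 15

By integral comparison, S_n = ∫_1^n 7 · x^14 · (log x)^5 dx + O(n^14 · (log n)^5). For the integral, the leading term of ∫_1^n x^14 (log x)^5 dx is n^15/15 · (log n)^5 (by repeated integration by parts; each step lowers the log-exponent and produces a relatively O(1/log n) correction). Hence S_n ~ 7 · n^15 · (log n)^5 / 15.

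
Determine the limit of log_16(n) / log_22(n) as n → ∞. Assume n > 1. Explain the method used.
lim = ln(22) / ln(16) = log_16(22)

Change of base: log_16(n) = ln n / ln 16 and log_22(n) = ln n / ln 22. The ratio is (ln n / ln 16) · (ln 22 / ln n) = ln 22 / ln 16, a constant independent of n. So the limit is ln 22 / ln 16 = log_16(22).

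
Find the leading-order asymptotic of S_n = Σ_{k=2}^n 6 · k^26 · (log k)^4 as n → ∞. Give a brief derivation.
S_n ~ 2 · n^27 · (log n)^4 / 9

By integral comparison, S_n = ∫_1^n 6 · x^26 · (log x)^4 dx + O(n^26 · (log n)^4). For the integral, the leading term of ∫_1^n x^26 (log x)^4 dx is n^27/27 · (log n)^4 (by repeated integration by parts; each step lowers the log-exponent and produces a relatively O(1/log n) correction). Hence S_n ~ 2 · n^27 · (log n)^4 / 9.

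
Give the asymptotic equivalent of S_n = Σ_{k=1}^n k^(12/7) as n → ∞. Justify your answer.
S_n ~ (7/19) · n^(19/7)

Integral comparison: Σ_{k=1}^n k^(12/7) = ∫_0^n x^(12/7) dx + O(n^(12/7)). The integral is n^(1 + 12/7) / (1 + 12/7) = n^((12+7)/7) / ((12+7)/7) = (7/19) · n^(19/7).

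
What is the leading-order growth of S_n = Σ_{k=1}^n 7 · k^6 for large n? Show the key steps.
S_n ~ n^7

By integral comparison (Euler-Maclaurin), Σ_{k=1}^n 7 · k^6 = 7 · ∫_0^n x^6 dx + O(n^6) = 7 · n^7/7 = n^7 + O(n^6). (Equivalently, Faulhaber's formula gives the same leading term.)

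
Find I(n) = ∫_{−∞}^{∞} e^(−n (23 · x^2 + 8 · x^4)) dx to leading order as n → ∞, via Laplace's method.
I(n) ~ sqrt(π/(23n))

φ(x) = 23 · x^2 + 8 · x^4 has its unique global minimum at x* = 0 (since φ'(x) = 46x + 32x^3 = 0 only at x = 0 for real x with both coefficients positive, and φ → ∞ as |x| → ∞). At x* = 0, φ(0) = 0 and φ''(0) = 46. Laplace's method then gives
  I(n) ~ sqrt(2π / (n · φ''(0))) · e^(−n φ(0)) = sqrt(2π / (46n)) = sqrt(π/(23n)).
The 8 · x^4 term contributes only at subleading order (an O(1/n) relative correction).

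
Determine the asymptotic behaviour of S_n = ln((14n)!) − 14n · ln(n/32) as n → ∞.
S_n ~ 14n · (ln 448 − 1) + O(ln n)

Stirling: ln((14n)!) = 14n ln(14n) − 14n + O(ln n).
  S_n = 14n ln(14n) − 14n − 14n ln(n/32) + O(ln n)
      = 14n ln(14n) − 14n ln n + 14n ln 32 − 14n + O(ln n)
      = 14n ln 14 + 14n ln 32 − 14n + O(ln n)
      = 14n (ln 448 − 1) + O(ln n).
Numerically ln(448) − 1 ≈ 5.1048.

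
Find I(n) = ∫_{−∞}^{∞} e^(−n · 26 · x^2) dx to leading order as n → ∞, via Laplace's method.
I(n) = sqrt(π/(26n))

Here φ(x) = 26 · x^2 has its unique minimum at x* = 0 with φ(x*) = 0 and φ''(x*) = 52. Laplace's method gives
  I(n) ~ e^(−n φ(x*)) · sqrt(2π / (n · φ''(x*))) = sqrt(2π / (52n)) = sqrt(π/(26n)).
This is exact: substituting u = (x − 0)·sqrt(26n) gives I(n) = (1/sqrt(26n)) ∫_{−∞}^{∞} e^(−u^2) du = sqrt(π/(26n)).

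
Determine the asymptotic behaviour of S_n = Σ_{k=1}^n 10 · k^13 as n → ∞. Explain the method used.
S_n ~ 5 · n^14 / 7

By integral comparison (Euler-Maclaurin), Σ_{k=1}^n 10 · k^13 = 10 · ∫_0^n x^13 dx + O(n^13) = 10 · n^14/14 = 5 · n^14 / 7 + O(n^13). (Equivalently, Faulhaber's formula gives the same leading term.)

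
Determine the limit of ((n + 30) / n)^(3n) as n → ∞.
lim = e^90

Rewrite as (1 + 30/n)^(3n). By the standard limit (1 + x/n)^n → e^x, we have (1 + 30/n)^n → e^30, and raising to the 3rd power gives e^90.
More precisely, ln[(1 + 30/n)^(3n)] = 3n · ln(1 + 30/n) = 3n · (30/n + O(1/n^2)) = 90 + O(1/n) → 90.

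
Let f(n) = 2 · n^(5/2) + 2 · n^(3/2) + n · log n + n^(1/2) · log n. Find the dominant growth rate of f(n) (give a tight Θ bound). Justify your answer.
f(n) ∈ Θ(n^(5/2))

Compare the terms by growth order. For large n, n^a · (log n)^b dominates n^a' · (log n)^b' iff a > a', or (a = a' and b > b'). Ranking the 4 terms shows the dominant one is 2 · n^(5/2). Hence f(n) ∈ Θ(n^(5/2)).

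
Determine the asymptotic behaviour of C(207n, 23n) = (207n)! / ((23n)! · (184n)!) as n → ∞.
C(207n, 23n) ~ (387420489/16777216)^(23n) · sqrt(9/(16π·23n))

Write N = 23n. Apply Stirling to each factorial:
  (9N)! ~ sqrt(2π·9N) · (9N/e)^(9N),
  N! ~ sqrt(2π N) · (N/e)^N,
  (8N)! ~ sqrt(2π·8N) · (8N/e)^(8N).
The exponential factors combine to (9N)^(9N) / (N^N · (8N)^(8N)) = 9^(9N)/8^(8N) = (9^9/8^8)^N = (387420489/16777216)^N.
The square-root prefactors combine to sqrt(2π·9N) / (sqrt(2π N)·sqrt(2π·8N)) = sqrt(9 / (2π·8·N)) = sqrt(9/(16π·23n)).
Substituting N = 23n: C(207n, 23n) ~ (387420489/16777216)^(23n) · sqrt(9/(16π·23n)).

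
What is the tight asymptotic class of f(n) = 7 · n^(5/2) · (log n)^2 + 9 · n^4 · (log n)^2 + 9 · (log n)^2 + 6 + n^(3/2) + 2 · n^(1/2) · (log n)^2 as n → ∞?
f(n) ∈ Θ(n^4 · (log n)^2)

Compare the terms by growth order. For large n, n^a · (log n)^b dominates n^a' · (log n)^b' iff a > a', or (a = a' and b > b'). Ranking the 6 terms shows the dominant one is 9 · n^4 · (log n)^2. Hence f(n) ∈ Θ(n^4 · (log n)^2).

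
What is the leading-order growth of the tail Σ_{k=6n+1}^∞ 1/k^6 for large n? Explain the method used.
Σ_{k>6n} 1/k^6 ~ 1/(5 · (6n)^5)

Compare to the integral: ∫_{6n}^∞ x^(−6) dx = [−x^(−5)/5]_{6n}^∞ = 1/((6−1)·(6n)^5). Euler-Maclaurin then gives
  Σ_{k>6n} 1/k^6 = ∫_{6n}^∞ dx/x^6 − 1/(2·(6n)^6) + O(1/(6n)^7).
(Equivalently this is ζ(6) − Σ_{k≤6n} 1/k^6.)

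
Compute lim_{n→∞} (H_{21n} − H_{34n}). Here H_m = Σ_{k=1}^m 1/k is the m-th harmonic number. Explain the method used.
lim = ln(21/34)

Euler-Maclaurin gives H_m = ln m + γ + 1/(2m) + O(1/m^2). The γ and O(1/m) terms cancel in the difference:
  H_{21n} − H_{34n} = ln(21n) − ln(34n) + O(1/n) = ln(21/34) + O(1/n).
Hence the limit is ln(21/34).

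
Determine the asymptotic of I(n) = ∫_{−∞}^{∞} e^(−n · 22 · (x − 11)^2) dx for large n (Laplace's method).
I(n) = sqrt(π/(22n))

Here φ(x) = 22 · (x − 11)^2 has its unique minimum at x* = 11 with φ(x*) = 0 and φ''(x*) = 44. Laplace's method gives
  I(n) ~ e^(−n φ(x*)) · sqrt(2π / (n · φ''(x*))) = sqrt(2π / (44n)) = sqrt(π/(22n)).
This is exact: substituting u = (x − 11)·sqrt(22n) gives I(n) = (1/sqrt(22n)) ∫_{−∞}^{∞} e^(−u^2) du = sqrt(π/(22n)).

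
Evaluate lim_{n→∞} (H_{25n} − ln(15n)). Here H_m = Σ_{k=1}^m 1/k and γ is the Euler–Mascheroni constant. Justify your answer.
lim = ln(5/3) + γ

By Euler-Maclaurin, H_m = ln m + γ + O(1/m). So
  H_{25n} − ln(15n) = ln(25n) + γ − ln(15n) + O(1/n)
                       = ln(25/15) + γ + O(1/n).
Hence the limit is ln(25/15) + γ (= ln(5/3)).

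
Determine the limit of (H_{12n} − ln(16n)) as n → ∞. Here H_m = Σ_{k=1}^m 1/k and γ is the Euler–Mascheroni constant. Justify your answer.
lim = ln(3/4) + γ

By Euler-Maclaurin, H_m = ln m + γ + O(1/m). So
  H_{12n} − ln(16n) = ln(12n) + γ − ln(16n) + O(1/n)
                       = ln(12/16) + γ + O(1/n).
Hence the limit is ln(12/16) + γ (= ln(3/4)).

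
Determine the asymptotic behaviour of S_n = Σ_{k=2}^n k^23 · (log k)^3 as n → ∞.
S_n ~ n^24 · (log n)^3 / 24

By integral comparison, S_n = ∫_1^n x^23 · (log x)^3 dx + O(n^23 · (log n)^3). For the integral, the leading term of ∫_1^n x^23 (log x)^3 dx is n^24/24 · (log n)^3 (by repeated integration by parts; each step lowers the log-exponent and produces a relatively O(1/log n) correction). Hence S_n ~ n^24 · (log n)^3 / 24.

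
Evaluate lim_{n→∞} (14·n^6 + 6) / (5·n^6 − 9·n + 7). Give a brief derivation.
lim = 14/5

For large n the leading n^6 terms dominate both numerator and denominator. Dividing top and bottom by n^6, every other term tends to 0, leaving 14/5.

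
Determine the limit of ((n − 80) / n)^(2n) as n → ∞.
lim = e^(−160)

Rewrite as (1 − 80/n)^(2n). By the standard limit (1 + x/n)^n → e^x, we have (1 − 80/n)^n → e^(−80), and raising to the 2nd power gives e^(−160).
More precisely, ln[(1 − 80/n)^(2n)] = 2n · ln(1 − 80/n) = 2n · (-80/n + O(1/n^2)) = -160 + O(1/n) → -160.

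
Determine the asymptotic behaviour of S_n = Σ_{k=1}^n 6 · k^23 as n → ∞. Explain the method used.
S_n ~ n^24 / 4

By integral comparison (Euler-Maclaurin), Σ_{k=1}^n 6 · k^23 = 6 · ∫_0^n x^23 dx + O(n^23) = 6 · n^24/24 = n^24 / 4 + O(n^23). (Equivalently, Faulhaber's formula gives the same leading term.)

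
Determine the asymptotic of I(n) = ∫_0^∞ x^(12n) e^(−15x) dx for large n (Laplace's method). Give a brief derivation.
I(n) ~ (sqrt(2π·12n) / 15) · (12n/(15e))^(12n)

Write the integrand as exp(12n ln x − 15x) and set f(x) = 12n ln x − 15x. Then f'(x) = 12n/x − 15 = 0 at x* = 12n/15, and f''(x*) = −12n/x*^2 = −15^2/(12n). Laplace's method (interior maximum) gives
  I(n) ~ e^(f(x*)) · sqrt(2π / |f''(x*)|)
        = exp(12n ln(12n/15) − 12n) · sqrt(2π · 12n / 15^2)
        = (12n/15)^(12n) e^(−12n) · sqrt(2π·12n) / 15
        = (sqrt(2π·12n) / 15) · (12n/(15e))^(12n).
This matches Γ(12n+1)/15^(12n+1) with Stirling applied to Γ.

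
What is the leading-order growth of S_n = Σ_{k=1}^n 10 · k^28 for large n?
S_n ~ 10 · n^29 / 29

By integral comparison (Euler-Maclaurin), Σ_{k=1}^n 10 · k^28 = 10 · ∫_0^n x^28 dx + O(n^28) = 10 · n^29/29 + O(n^28). (Equivalently, Faulhaber's formula gives the same leading term.)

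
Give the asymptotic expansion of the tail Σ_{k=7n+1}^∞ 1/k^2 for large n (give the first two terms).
Σ_{k>7n} 1/k^2 = 1/(1 · (7n)) − 1/(2 · (7n)^2) + O(1/(7n)^3)

Compare to the integral: ∫_{7n}^∞ x^(−2) dx = [−x^(−1)/1]_{7n}^∞ = 1/((2−1)·(7n)). The Euler-Maclaurin correction adds −f(7n)/2 = −1/(2·(7n)^2). Euler-Maclaurin then gives
  Σ_{k>7n} 1/k^2 = ∫_{7n}^∞ dx/x^2 − 1/(2·(7n)^2) + O(1/(7n)^3).
(Equivalently this is ζ(2) − Σ_{k≤7n} 1/k^2.)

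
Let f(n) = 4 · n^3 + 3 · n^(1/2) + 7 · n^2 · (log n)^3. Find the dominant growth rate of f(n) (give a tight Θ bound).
f(n) ∈ Θ(n^3)

Compare the terms by growth order. For large n, n^a · (log n)^b dominates n^a' · (log n)^b' iff a > a', or (a = a' and b > b'). Ranking the 3 terms shows the dominant one is 4 · n^3. Hence f(n) ∈ Θ(n^3).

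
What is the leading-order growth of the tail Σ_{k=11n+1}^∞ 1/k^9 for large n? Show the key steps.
Σ_{k>11n} 1/k^9 ~ 1/(8 · (11n)^8)

Compare to the integral: ∫_{11n}^∞ x^(−9) dx = [−x^(−8)/8]_{11n}^∞ = 1/((9−1)·(11n)^8). Euler-Maclaurin then gives
  Σ_{k>11n} 1/k^9 = ∫_{11n}^∞ dx/x^9 − 1/(2·(11n)^9) + O(1/(11n)^10).
(Equivalently this is ζ(9) − Σ_{k≤11n} 1/k^9.)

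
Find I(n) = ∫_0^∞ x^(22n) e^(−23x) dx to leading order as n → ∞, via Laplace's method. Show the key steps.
I(n) ~ (sqrt(2π·22n) / 23) · (22n/(23e))^(22n)

Write the integrand as exp(22n ln x − 23x) and set f(x) = 22n ln x − 23x. Then f'(x) = 22n/x − 23 = 0 at x* = 22n/23, and f''(x*) = −22n/x*^2 = −23^2/(22n). Laplace's method (interior maximum) gives
  I(n) ~ e^(f(x*)) · sqrt(2π / |f''(x*)|)
        = exp(22n ln(22n/23) − 22n) · sqrt(2π · 22n / 23^2)
        = (22n/23)^(22n) e^(−22n) · sqrt(2π·22n) / 23
        = (sqrt(2π·22n) / 23) · (22n/(23e))^(22n).
This matches Γ(22n+1)/23^(22n+1) with Stirling applied to Γ.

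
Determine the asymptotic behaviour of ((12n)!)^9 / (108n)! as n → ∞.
((12n)!)^9/(108n)! ~ ((2π·12n)^(8/2) / 3) · 9^(−9·12n)  →  0

Write N = 12n. Stirling: N! ~ sqrt(2π N)(N/e)^N and (9N)! ~ sqrt(2π·9N)·(9N/e)^(9N).
  (N!)^9/(9N)! ~ (2π N)^(9/2) (N/e)^(9N) / [sqrt(2π·9N) (9N/e)^(9N)]
     = (2π N)^(9/2) / sqrt(2π·9N) · (N/(9N))^(9N)
     = (2π N)^((9−1)/2) / 3 · 9^(−9N).
Since 9^9 > 1, the factor 9^(−9N) decays exponentially, so the ratio → 0. Substituting N = 12n gives the stated form.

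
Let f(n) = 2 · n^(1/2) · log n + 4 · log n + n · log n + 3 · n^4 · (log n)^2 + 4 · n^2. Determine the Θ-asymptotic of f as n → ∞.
f(n) ∈ Θ(n^4 · (log n)^2)

Compare the terms by growth order. For large n, n^a · (log n)^b dominates n^a' · (log n)^b' iff a > a', or (a = a' and b > b'). Ranking the 5 terms shows the dominant one is 3 · n^4 · (log n)^2. Hence f(n) ∈ Θ(n^4 · (log n)^2).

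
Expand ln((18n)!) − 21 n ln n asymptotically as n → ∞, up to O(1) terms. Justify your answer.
ln((18n)!) − 21 n ln n = −3 n ln n + 18(ln 18 − 1) n + (1/2) ln(2π·18n) + O(1/n)

Stirling: ln((18n)!) = 18n ln(18n) − 18n + (1/2) ln(2π·18n) + O(1/n).
Expand 18n ln(18n) = 18n (ln n + ln 18) = 18n ln n + 18n ln 18.
Subtract 21n ln n: leading term is (18 − 21) n ln n = −3 n ln n. The next term is 18n ln 18 − 18n = 18(ln 18 − 1) n. Then the (1/2) ln(2π·18n) correction.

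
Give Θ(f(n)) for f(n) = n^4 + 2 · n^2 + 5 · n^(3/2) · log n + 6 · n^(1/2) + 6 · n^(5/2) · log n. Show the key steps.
f(n) ∈ Θ(n^4)

Compare the terms by growth order. For large n, n^a · (log n)^b dominates n^a' · (log n)^b' iff a > a', or (a = a' and b > b'). Ranking the 5 terms shows the dominant one is n^4. Hence f(n) ∈ Θ(n^4).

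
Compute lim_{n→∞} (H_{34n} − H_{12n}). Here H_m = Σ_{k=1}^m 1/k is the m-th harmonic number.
lim = ln(34/12) = ln(17/6)

Euler-Maclaurin gives H_m = ln m + γ + 1/(2m) + O(1/m^2). The γ and O(1/m) terms cancel in the difference:
  H_{34n} − H_{12n} = ln(34n) − ln(12n) + O(1/n) = ln(34/12) + O(1/n).
Hence the limit is ln(34/12) = ln(17/6).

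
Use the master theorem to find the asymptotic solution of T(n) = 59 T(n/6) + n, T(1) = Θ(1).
T(n) = Θ(n^(log_6 59))

Master theorem: compare f(n) = n to n^(log_6 59) where log_6 59 ≈ 2.276. Since 1 < log_6 59, we have f(n) = O(n^(log_6 59 − ε)) for some ε > 0 — Case 1. Hence T(n) = Θ(n^(log_6 59)).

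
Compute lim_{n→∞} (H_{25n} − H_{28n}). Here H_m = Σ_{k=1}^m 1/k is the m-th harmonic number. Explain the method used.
lim = ln(25/28)

Euler-Maclaurin gives H_m = ln m + γ + 1/(2m) + O(1/m^2). The γ and O(1/m) terms cancel in the difference:
  H_{25n} − H_{28n} = ln(25n) − ln(28n) + O(1/n) = ln(25/28) + O(1/n).
Hence the limit is ln(25/28).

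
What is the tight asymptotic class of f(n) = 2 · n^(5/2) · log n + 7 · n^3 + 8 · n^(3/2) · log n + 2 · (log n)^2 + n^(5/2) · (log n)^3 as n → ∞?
f(n) ∈ Θ(n^3)

Compare the terms by growth order. For large n, n^a · (log n)^b dominates n^a' · (log n)^b' iff a > a', or (a = a' and b > b'). Ranking the 5 terms shows the dominant one is 7 · n^3. Hence f(n) ∈ Θ(n^3).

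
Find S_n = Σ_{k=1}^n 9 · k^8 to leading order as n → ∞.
S_n ~ n^9

By integral comparison (Euler-Maclaurin), Σ_{k=1}^n 9 · k^8 = 9 · ∫_0^n x^8 dx + O(n^8) = 9 · n^9/9 = n^9 + O(n^8). (Equivalently, Faulhaber's formula gives the same leading term.)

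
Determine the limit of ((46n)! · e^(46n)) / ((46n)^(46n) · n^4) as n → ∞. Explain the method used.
lim = 0

Stirling: (46n)! ~ sqrt(2π·46n) · (46n/e)^(46n). Hence
  (46n)! · e^(46n) / (46n)^(46n) ~ sqrt(2π·46n).
Dividing by n^4: sqrt(2π·46n) / n^4 = sqrt(2π·46) · n^((1−8)/2), so the expression behaves like sqrt(2π·46) · n^((1−8)/2) → 0.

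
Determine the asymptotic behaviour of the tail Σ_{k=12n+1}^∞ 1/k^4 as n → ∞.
Σ_{k>12n} 1/k^4 ~ 1/(3 · (12n)^3)

Compare to the integral: ∫_{12n}^∞ x^(−4) dx = [−x^(−3)/3]_{12n}^∞ = 1/((4−1)·(12n)^3). Euler-Maclaurin then gives
  Σ_{k>12n} 1/k^4 = ∫_{12n}^∞ dx/x^4 − 1/(2·(12n)^4) + O(1/(12n)^5).
(Equivalently this is ζ(4) − Σ_{k≤12n} 1/k^4.)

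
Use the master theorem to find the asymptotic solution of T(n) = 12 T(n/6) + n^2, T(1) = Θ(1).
T(n) = Θ(n^2)

log_6 12 ≈ 1.387. f(n) = n^2 dominates n^(log_6 12) since 2 > 1.387, and the regularity condition a·f(n/b) = 12·(n/6)^2 = (12/36)·n^2 ≤ c·f(n) holds with c = 12/36 ≈ 0.333 < 1. So this is Case 3: T(n) = Θ(f(n)) = Θ(n^2).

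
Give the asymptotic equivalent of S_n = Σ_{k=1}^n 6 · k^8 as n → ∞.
S_n ~ 2 · n^9 / 3

By integral comparison (Euler-Maclaurin), Σ_{k=1}^n 6 · k^8 = 6 · ∫_0^n x^8 dx + O(n^8) = 6 · n^9/9 = 2 · n^9 / 3 + O(n^8). (Equivalently, Faulhaber's formula gives the same leading term.)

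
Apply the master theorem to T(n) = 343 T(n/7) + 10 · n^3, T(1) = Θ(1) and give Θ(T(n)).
T(n) = Θ(n^3 log n)

log_7 343 = 3, and f(n) = 10 · n^3 = Θ(n^(log_7 343)). This is Case 2 of the master theorem: T(n) = Θ(f(n) · log n) = Θ(n^3 log n).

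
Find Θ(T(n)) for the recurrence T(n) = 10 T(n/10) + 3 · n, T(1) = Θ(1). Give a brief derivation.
T(n) = Θ(n log n)

log_10 10 = 1, and f(n) = 3 · n = Θ(n^(log_10 10)). This is Case 2 of the master theorem: T(n) = Θ(f(n) · log n) = Θ(n log n).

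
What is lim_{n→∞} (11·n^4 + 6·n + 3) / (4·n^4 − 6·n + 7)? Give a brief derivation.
lim = 11/4

For large n the leading n^4 terms dominate both numerator and denominator. Dividing top and bottom by n^4, every other term tends to 0, leaving 11/4.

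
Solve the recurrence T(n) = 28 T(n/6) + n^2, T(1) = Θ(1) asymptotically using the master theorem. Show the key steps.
T(n) = Θ(n^2)

log_6 28 ≈ 1.860. f(n) = n^2 dominates n^(log_6 28) since 2 > 1.860, and the regularity condition a·f(n/b) = 28·(n/6)^2 = (28/36)·n^2 ≤ c·f(n) holds with c = 28/36 ≈ 0.778 < 1. So this is Case 3: T(n) = Θ(f(n)) = Θ(n^2).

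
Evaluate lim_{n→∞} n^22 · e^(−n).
lim = 0

Exponentials with base > 1 dominate every fixed polynomial: for any fixed c, n^c / e^n → 0 as n → ∞ (e.g. by the ratio test, or since e^n grows faster than any power of n). Hence n^22 · e^(−n) = n^22 / e^n → 0.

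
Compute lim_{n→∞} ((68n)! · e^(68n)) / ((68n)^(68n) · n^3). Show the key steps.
lim = 0

Stirling: (68n)! ~ sqrt(2π·68n) · (68n/e)^(68n). Hence
  (68n)! · e^(68n) / (68n)^(68n) ~ sqrt(2π·68n).
Dividing by n^3: sqrt(2π·68n) / n^3 = sqrt(2π·68) · n^((1−6)/2), so the expression behaves like sqrt(2π·68) · n^((1−6)/2) → 0.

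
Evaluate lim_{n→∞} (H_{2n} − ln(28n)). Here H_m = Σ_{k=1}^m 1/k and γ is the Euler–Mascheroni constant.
lim = −ln 14 + γ

By Euler-Maclaurin, H_m = ln m + γ + O(1/m). So
  H_{2n} − ln(28n) = ln(2n) + γ − ln(28n) + O(1/n)
                       = ln(2/28) + γ + O(1/n).
Hence the limit is ln(2/28) + γ (= −ln 14).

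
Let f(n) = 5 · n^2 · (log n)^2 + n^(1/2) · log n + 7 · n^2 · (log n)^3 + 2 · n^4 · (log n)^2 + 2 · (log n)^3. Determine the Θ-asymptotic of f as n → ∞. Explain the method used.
f(n) ∈ Θ(n^4 · (log n)^2)

Compare the terms by growth order. For large n, n^a · (log n)^b dominates n^a' · (log n)^b' iff a > a', or (a = a' and b > b'). Ranking the 5 terms shows the dominant one is 2 · n^4 · (log n)^2. Hence f(n) ∈ Θ(n^4 · (log n)^2).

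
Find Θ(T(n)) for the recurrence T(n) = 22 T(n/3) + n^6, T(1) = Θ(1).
T(n) = Θ(n^6)

log_3 22 ≈ 2.814. f(n) = n^6 dominates n^(log_3 22) since 6 > 2.814, and the regularity condition a·f(n/b) = 22·(n/3)^6 = (22/729)·n^6 ≤ c·f(n) holds with c = 22/729 ≈ 0.0302 < 1. So this is Case 3: T(n) = Θ(f(n)) = Θ(n^6).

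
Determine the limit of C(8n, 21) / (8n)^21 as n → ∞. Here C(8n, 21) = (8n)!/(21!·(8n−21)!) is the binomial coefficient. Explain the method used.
lim = 1/21! = 1/51090942171709440000

With N = 8n → ∞: C(N, 21) / N^21 = [N(N−1)…(N−20)] / (21! · N^21) = (1/21!) · 1 · (1 − 1/(8n)) · … · (1 − 20/(8n)). Each factor → 1 as N → ∞, so the limit is 1/21! = 1/51090942171709440000.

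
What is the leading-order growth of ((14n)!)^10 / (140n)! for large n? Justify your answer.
((14n)!)^10/(140n)! ~ ((2π·14n)^(9/2) / sqrt(10)) · 10^(−10·14n)  →  0

Write N = 14n. Stirling: N! ~ sqrt(2π N)(N/e)^N and (10N)! ~ sqrt(2π·10N)·(10N/e)^(10N).
  (N!)^10/(10N)! ~ (2π N)^(10/2) (N/e)^(10N) / [sqrt(2π·10N) (10N/e)^(10N)]
     = (2π N)^(10/2) / sqrt(2π·10N) · (N/(10N))^(10N)
     = (2π N)^((10−1)/2) / sqrt(10) · 10^(−10N).
Since 10^10 > 1, the factor 10^(−10N) decays exponentially, so the ratio → 0. Substituting N = 14n gives the stated form.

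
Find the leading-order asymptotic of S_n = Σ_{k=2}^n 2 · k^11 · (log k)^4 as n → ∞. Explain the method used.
S_n ~ n^12 · (log n)^4 / 6

By integral comparison, S_n = ∫_1^n 2 · x^11 · (log x)^4 dx + O(n^11 · (log n)^4). For the integral, the leading term of ∫_1^n x^11 (log x)^4 dx is n^12/12 · (log n)^4 (by repeated integration by parts; each step lowers the log-exponent and produces a relatively O(1/log n) correction). Hence S_n ~ n^12 · (log n)^4 / 6.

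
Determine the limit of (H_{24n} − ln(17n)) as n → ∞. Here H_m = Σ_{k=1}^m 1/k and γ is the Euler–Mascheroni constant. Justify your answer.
lim = ln(24/17) + γ

By Euler-Maclaurin, H_m = ln m + γ + O(1/m). So
  H_{24n} − ln(17n) = ln(24n) + γ − ln(17n) + O(1/n)
                       = ln(24/17) + γ + O(1/n).
Hence the limit is ln(24/17) + γ.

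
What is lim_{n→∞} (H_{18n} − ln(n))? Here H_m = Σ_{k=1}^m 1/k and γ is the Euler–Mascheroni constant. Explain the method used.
lim = ln 18 + γ

By Euler-Maclaurin, H_m = ln m + γ + O(1/m). So
  H_{18n} − ln(n) = ln(18n) + γ − ln(n) + O(1/n)
                       = ln(18/1) + γ + O(1/n).
Hence the limit is ln(18/1) + γ.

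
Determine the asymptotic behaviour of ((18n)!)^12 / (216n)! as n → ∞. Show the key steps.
((18n)!)^12/(216n)! ~ ((2π·18n)^(11/2) / sqrt(12)) · 12^(−12·18n)  →  0

Write N = 18n. Stirling: N! ~ sqrt(2π N)(N/e)^N and (12N)! ~ sqrt(2π·12N)·(12N/e)^(12N).
  (N!)^12/(12N)! ~ (2π N)^(12/2) (N/e)^(12N) / [sqrt(2π·12N) (12N/e)^(12N)]
     = (2π N)^(12/2) / sqrt(2π·12N) · (N/(12N))^(12N)
     = (2π N)^((12−1)/2) / sqrt(12) · 12^(−12N).
Since 12^12 > 1, the factor 12^(−12N) decays exponentially, so the ratio → 0. Substituting N = 18n gives the stated form.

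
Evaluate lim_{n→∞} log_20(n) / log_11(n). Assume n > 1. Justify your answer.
lim = ln(11) / ln(20) = log_20(11)

Change of base: log_20(n) = ln n / ln 20 and log_11(n) = ln n / ln 11. The ratio is (ln n / ln 20) · (ln 11 / ln n) = ln 11 / ln 20, a constant independent of n. So the limit is ln 11 / ln 20 = log_20(11).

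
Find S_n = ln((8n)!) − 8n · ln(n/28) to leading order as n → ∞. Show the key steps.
S_n ~ 8n · (ln 224 − 1) + O(ln n)

Stirling: ln((8n)!) = 8n ln(8n) − 8n + O(ln n).
  S_n = 8n ln(8n) − 8n − 8n ln(n/28) + O(ln n)
      = 8n ln(8n) − 8n ln n + 8n ln 28 − 8n + O(ln n)
      = 8n ln 8 + 8n ln 28 − 8n + O(ln n)
      = 8n (ln 224 − 1) + O(ln n).
Numerically ln(224) − 1 ≈ 4.4116.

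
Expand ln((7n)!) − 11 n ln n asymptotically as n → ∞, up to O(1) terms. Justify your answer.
ln((7n)!) − 11 n ln n = −4 n ln n + 7(ln 7 − 1) n + (1/2) ln(2π·7n) + O(1/n)

Stirling: ln((7n)!) = 7n ln(7n) − 7n + (1/2) ln(2π·7n) + O(1/n).
Expand 7n ln(7n) = 7n (ln n + ln 7) = 7n ln n + 7n ln 7.
Subtract 11n ln n: leading term is (7 − 11) n ln n = −4 n ln n. The next term is 7n ln 7 − 7n = 7(ln 7 − 1) n. Then the (1/2) ln(2π·7n) correction.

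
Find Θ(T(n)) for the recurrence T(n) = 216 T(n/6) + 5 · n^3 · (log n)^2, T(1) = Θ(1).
T(n) = Θ(n^3 · (log n)^3)

Here log_6 216 = 3 and f(n) = 5 · n^3 · (log n)^2 = Θ(n^(log_6 216) · (log n)^2). This is the extended Case 2 of the master theorem (f matches the critical exponent up to log factors), giving T(n) = Θ(n^(log_6 216) · (log n)^(2+1)) = Θ(n^3 · (log n)^3).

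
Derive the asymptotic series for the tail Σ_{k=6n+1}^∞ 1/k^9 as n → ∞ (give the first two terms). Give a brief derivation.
Σ_{k>6n} 1/k^9 = 1/(8 · (6n)^8) − 1/(2 · (6n)^9) + O(1/(6n)^10)

Compare to the integral: ∫_{6n}^∞ x^(−9) dx = [−x^(−8)/8]_{6n}^∞ = 1/((9−1)·(6n)^8). The Euler-Maclaurin correction adds −f(6n)/2 = −1/(2·(6n)^9). Euler-Maclaurin then gives
  Σ_{k>6n} 1/k^9 = ∫_{6n}^∞ dx/x^9 − 1/(2·(6n)^9) + O(1/(6n)^10).
(Equivalently this is ζ(9) − Σ_{k≤6n} 1/k^9.)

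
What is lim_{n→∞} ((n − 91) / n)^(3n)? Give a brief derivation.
lim = e^(−273)

Rewrite as (1 − 91/n)^(3n). By the standard limit (1 + x/n)^n → e^x, we have (1 − 91/n)^n → e^(−91), and raising to the 3rd power gives e^(−273).
More precisely, ln[(1 − 91/n)^(3n)] = 3n · ln(1 − 91/n) = 3n · (-91/n + O(1/n^2)) = -273 + O(1/n) → -273.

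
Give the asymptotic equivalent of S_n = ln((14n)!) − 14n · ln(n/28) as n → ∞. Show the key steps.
S_n ~ 14n · (ln 392 − 1) + O(ln n)

Stirling: ln((14n)!) = 14n ln(14n) − 14n + O(ln n).
  S_n = 14n ln(14n) − 14n − 14n ln(n/28) + O(ln n)
      = 14n ln(14n) − 14n ln n + 14n ln 28 − 14n + O(ln n)
      = 14n ln 14 + 14n ln 28 − 14n + O(ln n)
      = 14n (ln 392 − 1) + O(ln n).
Numerically ln(392) − 1 ≈ 4.9713.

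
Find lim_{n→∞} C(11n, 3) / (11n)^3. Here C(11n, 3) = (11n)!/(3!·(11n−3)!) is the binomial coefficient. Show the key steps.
lim = 1/3! = 1/6

With N = 11n → ∞: C(N, 3) / N^3 = [N(N−1)…(N−2)] / (3! · N^3) = (1/3!) · 1 · (1 − 1/(11n)) · (1 − 2/(11n)). Each factor → 1 as N → ∞, so the limit is 1/3! = 1/6.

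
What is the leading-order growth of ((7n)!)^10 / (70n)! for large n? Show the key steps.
((7n)!)^10/(70n)! ~ ((2π·7n)^(9/2) / sqrt(10)) · 10^(−10·7n)  →  0

Write N = 7n. Stirling: N! ~ sqrt(2π N)(N/e)^N and (10N)! ~ sqrt(2π·10N)·(10N/e)^(10N).
  (N!)^10/(10N)! ~ (2π N)^(10/2) (N/e)^(10N) / [sqrt(2π·10N) (10N/e)^(10N)]
     = (2π N)^(10/2) / sqrt(2π·10N) · (N/(10N))^(10N)
     = (2π N)^((10−1)/2) / sqrt(10) · 10^(−10N).
Since 10^10 > 1, the factor 10^(−10N) decays exponentially, so the ratio → 0. Substituting N = 7n gives the stated form.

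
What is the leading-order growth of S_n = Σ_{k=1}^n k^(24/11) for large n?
S_n ~ (11/35) · n^(35/11)

Integral comparison: Σ_{k=1}^n k^(24/11) = ∫_0^n x^(24/11) dx + O(n^(24/11)). The integral is n^(1 + 24/11) / (1 + 24/11) = n^((24+11)/11) / ((24+11)/11) = (11/35) · n^(35/11).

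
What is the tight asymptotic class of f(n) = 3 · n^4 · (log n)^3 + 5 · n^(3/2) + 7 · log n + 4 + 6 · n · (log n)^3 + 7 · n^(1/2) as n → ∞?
f(n) ∈ Θ(n^4 · (log n)^3)

Compare the terms by growth order. For large n, n^a · (log n)^b dominates n^a' · (log n)^b' iff a > a', or (a = a' and b > b'). Ranking the 6 terms shows the dominant one is 3 · n^4 · (log n)^3. Hence f(n) ∈ Θ(n^4 · (log n)^3).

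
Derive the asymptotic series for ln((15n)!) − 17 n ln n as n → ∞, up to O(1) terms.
ln((15n)!) − 17 n ln n = −2 n ln n + 15(ln 15 − 1) n + (1/2) ln(2π·15n) + O(1/n)

Stirling: ln((15n)!) = 15n ln(15n) − 15n + (1/2) ln(2π·15n) + O(1/n).
Expand 15n ln(15n) = 15n (ln n + ln 15) = 15n ln n + 15n ln 15.
Subtract 17n ln n: leading term is (15 − 17) n ln n = −2 n ln n. The next term is 15n ln 15 − 15n = 15(ln 15 − 1) n. Then the (1/2) ln(2π·15n) correction.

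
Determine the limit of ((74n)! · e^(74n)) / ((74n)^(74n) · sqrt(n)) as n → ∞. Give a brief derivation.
lim = sqrt(2π·74)

Stirling: (74n)! ~ sqrt(2π·74n) · (74n/e)^(74n). Hence
  (74n)! · e^(74n) / (74n)^(74n) ~ sqrt(2π·74n).
Dividing by sqrt(n): sqrt(2π·74n) / sqrt(n) = sqrt(2π·74) · n^((1−1)/2), so the limit is sqrt(2π·74).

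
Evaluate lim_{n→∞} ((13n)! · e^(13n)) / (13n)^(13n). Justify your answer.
lim = ∞

Stirling: (13n)! ~ sqrt(2π·13n) · (13n/e)^(13n). Hence
  (13n)! · e^(13n) / (13n)^(13n) ~ sqrt(2π·13n) = sqrt(2π·13) · sqrt(n) → ∞.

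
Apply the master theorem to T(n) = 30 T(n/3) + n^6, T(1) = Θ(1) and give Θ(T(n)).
T(n) = Θ(n^6)

log_3 30 ≈ 3.096. f(n) = n^6 dominates n^(log_3 30) since 6 > 3.096, and the regularity condition a·f(n/b) = 30·(n/3)^6 = (30/729)·n^6 ≤ c·f(n) holds with c = 30/729 ≈ 0.0412 < 1. So this is Case 3: T(n) = Θ(f(n)) = Θ(n^6).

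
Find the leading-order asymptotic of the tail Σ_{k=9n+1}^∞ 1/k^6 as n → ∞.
Σ_{k>9n} 1/k^6 ~ 1/(5 · (9n)^5)

Compare to the integral: ∫_{9n}^∞ x^(−6) dx = [−x^(−5)/5]_{9n}^∞ = 1/((6−1)·(9n)^5). Euler-Maclaurin then gives
  Σ_{k>9n} 1/k^6 = ∫_{9n}^∞ dx/x^6 − 1/(2·(9n)^6) + O(1/(9n)^7).
(Equivalently this is ζ(6) − Σ_{k≤9n} 1/k^6.)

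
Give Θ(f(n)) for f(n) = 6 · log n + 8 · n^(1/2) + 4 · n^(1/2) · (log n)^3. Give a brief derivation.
f(n) ∈ Θ(n^(1/2) · (log n)^3)

Compare the terms by growth order. For large n, n^a · (log n)^b dominates n^a' · (log n)^b' iff a > a', or (a = a' and b > b'). Ranking the 3 terms shows the dominant one is 4 · n^(1/2) · (log n)^3. Hence f(n) ∈ Θ(n^(1/2) · (log n)^3).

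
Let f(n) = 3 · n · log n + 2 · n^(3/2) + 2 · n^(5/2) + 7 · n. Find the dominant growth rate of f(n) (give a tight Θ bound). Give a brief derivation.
f(n) ∈ Θ(n^(5/2))

Compare the terms by growth order. For large n, n^a · (log n)^b dominates n^a' · (log n)^b' iff a > a', or (a = a' and b > b'). Ranking the 4 terms shows the dominant one is 2 · n^(5/2). Hence f(n) ∈ Θ(n^(5/2)).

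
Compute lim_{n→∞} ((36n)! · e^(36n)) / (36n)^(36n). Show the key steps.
lim = ∞

Stirling: (36n)! ~ sqrt(2π·36n) · (36n/e)^(36n). Hence
  (36n)! · e^(36n) / (36n)^(36n) ~ sqrt(2π·36n) = sqrt(2π·36) · sqrt(n) → ∞.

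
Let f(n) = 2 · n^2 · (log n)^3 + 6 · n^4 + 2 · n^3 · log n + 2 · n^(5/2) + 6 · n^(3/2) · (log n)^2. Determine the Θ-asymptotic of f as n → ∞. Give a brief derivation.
f(n) ∈ Θ(n^4)

Compare the terms by growth order. For large n, n^a · (log n)^b dominates n^a' · (log n)^b' iff a > a', or (a = a' and b > b'). Ranking the 5 terms shows the dominant one is 6 · n^4. Hence f(n) ∈ Θ(n^4).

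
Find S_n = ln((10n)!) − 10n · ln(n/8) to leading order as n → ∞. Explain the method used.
S_n ~ 10n · (ln 80 − 1) + O(ln n)

Stirling: ln((10n)!) = 10n ln(10n) − 10n + O(ln n).
  S_n = 10n ln(10n) − 10n − 10n ln(n/8) + O(ln n)
      = 10n ln(10n) − 10n ln n + 10n ln 8 − 10n + O(ln n)
      = 10n ln 10 + 10n ln 8 − 10n + O(ln n)
      = 10n (ln 80 − 1) + O(ln n).
Numerically ln(80) − 1 ≈ 3.3820.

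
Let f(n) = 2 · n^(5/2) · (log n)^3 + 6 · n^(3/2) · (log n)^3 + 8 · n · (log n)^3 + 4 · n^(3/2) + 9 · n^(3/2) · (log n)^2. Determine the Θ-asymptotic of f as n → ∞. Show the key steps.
f(n) ∈ Θ(n^(5/2) · (log n)^3)

Compare the terms by growth order. For large n, n^a · (log n)^b dominates n^a' · (log n)^b' iff a > a', or (a = a' and b > b'). Ranking the 5 terms shows the dominant one is 2 · n^(5/2) · (log n)^3. Hence f(n) ∈ Θ(n^(5/2) · (log n)^3).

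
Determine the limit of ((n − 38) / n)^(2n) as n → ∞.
lim = e^(−76)

Rewrite as (1 − 38/n)^(2n). By the standard limit (1 + x/n)^n → e^x, we have (1 − 38/n)^n → e^(−38), and raising to the 2nd power gives e^(−76).
More precisely, ln[(1 − 38/n)^(2n)] = 2n · ln(1 − 38/n) = 2n · (-38/n + O(1/n^2)) = -76 + O(1/n) → -76.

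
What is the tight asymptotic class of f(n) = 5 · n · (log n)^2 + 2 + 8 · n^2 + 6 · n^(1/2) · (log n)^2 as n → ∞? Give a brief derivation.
f(n) ∈ Θ(n^2)

Compare the terms by growth order. For large n, n^a · (log n)^b dominates n^a' · (log n)^b' iff a > a', or (a = a' and b > b'). Ranking the 4 terms shows the dominant one is 8 · n^2. Hence f(n) ∈ Θ(n^2).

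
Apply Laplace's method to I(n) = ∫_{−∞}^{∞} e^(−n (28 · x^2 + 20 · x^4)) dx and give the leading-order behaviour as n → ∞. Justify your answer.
I(n) ~ sqrt(π/(28n))

φ(x) = 28 · x^2 + 20 · x^4 has its unique global minimum at x* = 0 (since φ'(x) = 56x + 80x^3 = 0 only at x = 0 for real x with both coefficients positive, and φ → ∞ as |x| → ∞). At x* = 0, φ(0) = 0 and φ''(0) = 56. Laplace's method then gives
  I(n) ~ sqrt(2π / (n · φ''(0))) · e^(−n φ(0)) = sqrt(2π / (56n)) = sqrt(π/(28n)).
The 20 · x^4 term contributes only at subleading order (an O(1/n) relative correction).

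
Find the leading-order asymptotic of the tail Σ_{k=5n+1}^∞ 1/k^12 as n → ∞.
Σ_{k>5n} 1/k^12 ~ 1/(11 · (5n)^11)

Compare to the integral: ∫_{5n}^∞ x^(−12) dx = [−x^(−11)/11]_{5n}^∞ = 1/((12−1)·(5n)^11). Euler-Maclaurin then gives
  Σ_{k>5n} 1/k^12 = ∫_{5n}^∞ dx/x^12 − 1/(2·(5n)^12) + O(1/(5n)^13).
(Equivalently this is ζ(12) − Σ_{k≤5n} 1/k^12.)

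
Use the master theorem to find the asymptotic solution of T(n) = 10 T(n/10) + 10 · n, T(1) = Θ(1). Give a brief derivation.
T(n) = Θ(n log n)

log_10 10 = 1, and f(n) = 10 · n = Θ(n^(log_10 10)). This is Case 2 of the master theorem: T(n) = Θ(f(n) · log n) = Θ(n log n).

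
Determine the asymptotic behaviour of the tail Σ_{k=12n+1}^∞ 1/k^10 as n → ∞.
Σ_{k>12n} 1/k^10 ~ 1/(9 · (12n)^9)

Compare to the integral: ∫_{12n}^∞ x^(−10) dx = [−x^(−9)/9]_{12n}^∞ = 1/((10−1)·(12n)^9). Euler-Maclaurin then gives
  Σ_{k>12n} 1/k^10 = ∫_{12n}^∞ dx/x^10 − 1/(2·(12n)^10) + O(1/(12n)^11).
(Equivalently this is ζ(10) − Σ_{k≤12n} 1/k^10.)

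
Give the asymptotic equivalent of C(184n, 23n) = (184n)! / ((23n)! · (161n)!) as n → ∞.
C(184n, 23n) ~ (16777216/823543)^(23n) · sqrt(4/(7π·23n))

Write N = 23n. Apply Stirling to each factorial:
  (8N)! ~ sqrt(2π·8N) · (8N/e)^(8N),
  N! ~ sqrt(2π N) · (N/e)^N,
  (7N)! ~ sqrt(2π·7N) · (7N/e)^(7N).
The exponential factors combine to (8N)^(8N) / (N^N · (7N)^(7N)) = 8^(8N)/7^(7N) = (8^8/7^7)^N = (16777216/823543)^N.
The square-root prefactors combine to sqrt(2π·8N) / (sqrt(2π N)·sqrt(2π·7N)) = sqrt(8 / (2π·7·N)) = sqrt(4/(7π·23n)).
Substituting N = 23n: C(184n, 23n) ~ (16777216/823543)^(23n) · sqrt(4/(7π·23n)).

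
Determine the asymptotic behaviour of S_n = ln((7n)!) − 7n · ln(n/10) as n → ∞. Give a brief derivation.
S_n ~ 7n · (ln 70 − 1) + O(ln n)

Stirling: ln((7n)!) = 7n ln(7n) − 7n + O(ln n).
  S_n = 7n ln(7n) − 7n − 7n ln(n/10) + O(ln n)
      = 7n ln(7n) − 7n ln n + 7n ln 10 − 7n + O(ln n)
      = 7n ln 7 + 7n ln 10 − 7n + O(ln n)
      = 7n (ln 70 − 1) + O(ln n).
Numerically ln(70) − 1 ≈ 3.2485.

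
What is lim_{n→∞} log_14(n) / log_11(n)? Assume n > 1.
lim = ln(11) / ln(14) = log_14(11)

Change of base: log_14(n) = ln n / ln 14 and log_11(n) = ln n / ln 11. The ratio is (ln n / ln 14) · (ln 11 / ln n) = ln 11 / ln 14, a constant independent of n. So the limit is ln 11 / ln 14 = log_14(11).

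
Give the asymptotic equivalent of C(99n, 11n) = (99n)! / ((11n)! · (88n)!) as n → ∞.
C(99n, 11n) ~ (387420489/16777216)^(11n) · sqrt(9/(16π·11n))

Write N = 11n. Apply Stirling to each factorial:
  (9N)! ~ sqrt(2π·9N) · (9N/e)^(9N),
  N! ~ sqrt(2π N) · (N/e)^N,
  (8N)! ~ sqrt(2π·8N) · (8N/e)^(8N).
The exponential factors combine to (9N)^(9N) / (N^N · (8N)^(8N)) = 9^(9N)/8^(8N) = (9^9/8^8)^N = (387420489/16777216)^N.
The square-root prefactors combine to sqrt(2π·9N) / (sqrt(2π N)·sqrt(2π·8N)) = sqrt(9 / (2π·8·N)) = sqrt(9/(16π·11n)).
Substituting N = 11n: C(99n, 11n) ~ (387420489/16777216)^(11n) · sqrt(9/(16π·11n)).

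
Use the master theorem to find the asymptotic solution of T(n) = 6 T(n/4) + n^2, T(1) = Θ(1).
T(n) = Θ(n^2)

log_4 6 ≈ 1.292. f(n) = n^2 dominates n^(log_4 6) since 2 > 1.292, and the regularity condition a·f(n/b) = 6·(n/4)^2 = (6/16)·n^2 ≤ c·f(n) holds with c = 6/16 ≈ 0.375 < 1. So this is Case 3: T(n) = Θ(f(n)) = Θ(n^2).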